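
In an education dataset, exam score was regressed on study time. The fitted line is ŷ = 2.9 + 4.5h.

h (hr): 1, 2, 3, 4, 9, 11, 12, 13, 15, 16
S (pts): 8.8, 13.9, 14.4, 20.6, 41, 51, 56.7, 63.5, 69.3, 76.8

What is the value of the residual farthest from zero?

h=1: ŷ = 2.9 + 4.5·1 = 7.4; r = 8.8 − 7.4 = 1.4
h=2: ŷ = 2.9 + 4.5·2 = 11.9; r = 13.9 − 11.9 = 2
h=3: ŷ = 2.9 + 4.5·3 = 16.4; r = 14.4 − 16.4 = -2
h=4: ŷ = 2.9 + 4.5·4 = 20.9; r = 20.6 − 20.9 = -0.3
h=9: ŷ = 2.9 + 4.5·9 = 43.4; r = 41 − 43.4 = -2.4
h=11: ŷ = 2.9 + 4.5·11 = 52.4; r = 51 − 52.4 = -1.4
h=12: ŷ = 2.9 + 4.5·12 = 56.9; r = 56.7 − 56.9 = -0.2
h=13: ŷ = 2.9 + 4.5·13 = 61.4; r = 63.5 − 61.4 = 2.1
h=15: ŷ = 2.9 + 4.5·15 = 70.4; r = 69.3 − 70.4 = -1.1
h=16: ŷ = 2.9 + 4.5·16 = 74.9; r = 76.8 − 74.9 = 1.9
Largest |r| is 2.4 at h = 9, residual -2.4.

r = -2.4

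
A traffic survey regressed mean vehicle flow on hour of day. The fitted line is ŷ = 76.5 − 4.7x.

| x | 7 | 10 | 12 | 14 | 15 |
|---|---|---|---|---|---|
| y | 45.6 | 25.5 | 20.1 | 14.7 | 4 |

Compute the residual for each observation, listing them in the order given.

x=7: ŷ = 76.5 − 4.7·7 = 43.6; e = 45.6 − 43.6 = 2
x=10: ŷ = 76.5 − 4.7·10 = 29.5; e = 25.5 − 29.5 = -4
x=12: ŷ = 76.5 − 4.7·12 = 20.1; e = 20.1 − 20.1 = 0
x=14: ŷ = 76.5 − 4.7·14 = 10.7; e = 14.7 − 10.7 = 4
x=15: ŷ = 76.5 − 4.7·15 = 6; e = 4 − 6 = -2

2, -4, 0, 4, -2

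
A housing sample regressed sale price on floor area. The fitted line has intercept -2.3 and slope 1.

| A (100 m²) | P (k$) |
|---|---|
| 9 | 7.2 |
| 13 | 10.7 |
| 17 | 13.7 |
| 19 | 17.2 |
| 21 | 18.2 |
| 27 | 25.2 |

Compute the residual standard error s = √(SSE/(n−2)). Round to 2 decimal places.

A=9: P̂ = -2.3 + 9 = 6.7; e = 7.2 − 6.7 = 0.5
A=13: P̂ = -2.3 + 13 = 10.7; e = 10.7 − 10.7 = 0
A=17: P̂ = -2.3 + 17 = 14.7; e = 13.7 − 14.7 = -1
A=19: P̂ = -2.3 + 19 = 16.7; e = 17.2 − 16.7 = 0.5
A=21: P̂ = -2.3 + 21 = 18.7; e = 18.2 − 18.7 = -0.5
A=27: P̂ = -2.3 + 27 = 24.7; e = 25.2 − 24.7 = 0.5
SSE = 0.25 + 0 + 1 + 0.25 + 0.25 + 0.25 = 2
s = √(2/4) = √0.5 ≈ 0.71

s = 0.71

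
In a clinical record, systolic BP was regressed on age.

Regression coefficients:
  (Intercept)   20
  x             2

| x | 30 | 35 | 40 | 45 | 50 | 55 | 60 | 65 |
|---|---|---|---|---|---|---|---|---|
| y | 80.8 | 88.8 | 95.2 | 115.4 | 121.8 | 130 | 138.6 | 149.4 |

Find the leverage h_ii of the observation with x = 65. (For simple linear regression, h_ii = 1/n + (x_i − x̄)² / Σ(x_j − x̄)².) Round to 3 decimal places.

h = 0.417

x̄ = (30 + 35 + 40 + 45 + 50 + 55 + 60 + 65)/8 = 47.5
Σ(x − x̄)² = 306.25 + 156.25 + 56.25 + 6.25 + 6.25 + 56.25 + 156.25 + 306.25 = 1050
h = 1/8 + (17.5)²/1050 = 0.125 + 0.291667 = 0.417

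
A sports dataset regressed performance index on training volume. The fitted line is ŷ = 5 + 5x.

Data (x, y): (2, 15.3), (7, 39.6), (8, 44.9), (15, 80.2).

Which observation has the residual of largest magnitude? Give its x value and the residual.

x=2: ŷ = 5 + 5·2 = 15; r = 15.3 − 15 = 0.3
x=7: ŷ = 5 + 5·7 = 40; r = 39.6 − 40 = -0.4
x=8: ŷ = 5 + 5·8 = 45; r = 44.9 − 45 = -0.1
x=15: ŷ = 5 + 5·15 = 80; r = 80.2 − 80 = 0.2
Largest |r| is 0.4 at x = 7, residual -0.4.

x = 7, r = -0.4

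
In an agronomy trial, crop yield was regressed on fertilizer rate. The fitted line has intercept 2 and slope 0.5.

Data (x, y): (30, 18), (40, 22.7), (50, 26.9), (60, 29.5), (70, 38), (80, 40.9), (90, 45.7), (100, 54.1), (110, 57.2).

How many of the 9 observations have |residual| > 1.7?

2

x=30: ŷ = 2 + 0.5·30 = 17; r = 18 − 17 = 1
x=40: ŷ = 2 + 0.5·40 = 22; r = 22.7 − 22 = 0.7
x=50: ŷ = 2 + 0.5·50 = 27; r = 26.9 − 27 = -0.1
x=60: ŷ = 2 + 0.5·60 = 32; r = 29.5 − 32 = -2.5
x=70: ŷ = 2 + 0.5·70 = 37; r = 38 − 37 = 1
x=80: ŷ = 2 + 0.5·80 = 42; r = 40.9 − 42 = -1.1
x=90: ŷ = 2 + 0.5·90 = 47; r = 45.7 − 47 = -1.3
x=100: ŷ = 2 + 0.5·100 = 52; r = 54.1 − 52 = 2.1
x=110: ŷ = 2 + 0.5·110 = 57; r = 57.2 − 57 = 0.2
|r| > 1.7: x=60 (|r|=2.5), x=100 (|r|=2.1) → 2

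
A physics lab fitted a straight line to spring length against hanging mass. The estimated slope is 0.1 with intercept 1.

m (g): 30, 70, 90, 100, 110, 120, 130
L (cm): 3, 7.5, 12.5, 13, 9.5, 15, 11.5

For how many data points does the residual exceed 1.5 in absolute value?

5

m=30: L̂ = 1 + 0.1·30 = 4; r = 3 − 4 = -1
m=70: L̂ = 1 + 0.1·70 = 8; r = 7.5 − 8 = -0.5
m=90: L̂ = 1 + 0.1·90 = 10; r = 12.5 − 10 = 2.5
m=100: L̂ = 1 + 0.1·100 = 11; r = 13 − 11 = 2
m=110: L̂ = 1 + 0.1·110 = 12; r = 9.5 − 12 = -2.5
m=120: L̂ = 1 + 0.1·120 = 13; r = 15 − 13 = 2
m=130: L̂ = 1 + 0.1·130 = 14; r = 11.5 − 14 = -2.5
|r| > 1.5: m=90 (|r|=2.5), m=100 (|r|=2), m=110 (|r|=2.5), m=120 (|r|=2), m=130 (|r|=2.5) → 5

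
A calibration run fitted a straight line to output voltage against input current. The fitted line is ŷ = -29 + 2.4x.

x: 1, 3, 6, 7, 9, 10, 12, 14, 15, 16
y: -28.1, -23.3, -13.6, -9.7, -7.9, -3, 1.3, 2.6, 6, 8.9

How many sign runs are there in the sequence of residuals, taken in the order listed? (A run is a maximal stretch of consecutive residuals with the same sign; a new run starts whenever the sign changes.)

5 runs

x=1: ŷ = -29 + 2.4·1 = -26.6; e = -28.1 − (-26.6) = -1.5
x=3: ŷ = -29 + 2.4·3 = -21.8; e = -23.3 − (-21.8) = -1.5
x=6: ŷ = -29 + 2.4·6 = -14.6; e = -13.6 − (-14.6) = 1
x=7: ŷ = -29 + 2.4·7 = -12.2; e = -9.7 − (-12.2) = 2.5
x=9: ŷ = -29 + 2.4·9 = -7.4; e = -7.9 − (-7.4) = -0.5
x=10: ŷ = -29 + 2.4·10 = -5; e = -3 − (-5) = 2
x=12: ŷ = -29 + 2.4·12 = -0.2; e = 1.3 − (-0.2) = 1.5
x=14: ŷ = -29 + 2.4·14 = 4.6; e = 2.6 − 4.6 = -2
x=15: ŷ = -29 + 2.4·15 = 7; e = 6 − 7 = -1
x=16: ŷ = -29 + 2.4·16 = 9.4; e = 8.9 − 9.4 = -0.5
Signs: − − + + − + + − − −
Runs: −×2, +×2, −×1, +×2, −×3 → 5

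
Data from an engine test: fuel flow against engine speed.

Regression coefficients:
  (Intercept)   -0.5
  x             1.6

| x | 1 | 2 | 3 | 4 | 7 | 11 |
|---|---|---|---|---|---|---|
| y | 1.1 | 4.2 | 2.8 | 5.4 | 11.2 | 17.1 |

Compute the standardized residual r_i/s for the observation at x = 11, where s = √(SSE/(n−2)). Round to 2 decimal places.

0.00

x=1: ŷ = -0.5 + 1.6·1 = 1.1; r = 1.1 − 1.1 = 0
x=2: ŷ = -0.5 + 1.6·2 = 2.7; r = 4.2 − 2.7 = 1.5
x=3: ŷ = -0.5 + 1.6·3 = 4.3; r = 2.8 − 4.3 = -1.5
x=4: ŷ = -0.5 + 1.6·4 = 5.9; r = 5.4 − 5.9 = -0.5
x=7: ŷ = -0.5 + 1.6·7 = 10.7; r = 11.2 − 10.7 = 0.5
x=11: ŷ = -0.5 + 1.6·11 = 17.1; r = 17.1 − 17.1 = 0
SSE = 0 + 2.25 + 2.25 + 0.25 + 0.25 + 0 = 5
s = √(5/4) = 1.11803
r/s = 0 / 1.11803 = 0.00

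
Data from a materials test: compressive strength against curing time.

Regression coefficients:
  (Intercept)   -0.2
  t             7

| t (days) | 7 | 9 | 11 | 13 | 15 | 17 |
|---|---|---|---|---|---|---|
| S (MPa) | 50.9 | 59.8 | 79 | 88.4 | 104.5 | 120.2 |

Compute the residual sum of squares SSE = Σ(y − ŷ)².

SSE = 26.06

t=7: Ŝ = -0.2 + 7·7 = 48.8; e = 50.9 − 48.8 = 2.1
t=9: Ŝ = -0.2 + 7·9 = 62.8; e = 59.8 − 62.8 = -3
t=11: Ŝ = -0.2 + 7·11 = 76.8; e = 79 − 76.8 = 2.2
t=13: Ŝ = -0.2 + 7·13 = 90.8; e = 88.4 − 90.8 = -2.4
t=15: Ŝ = -0.2 + 7·15 = 104.8; e = 104.5 − 104.8 = -0.3
t=17: Ŝ = -0.2 + 7·17 = 118.8; e = 120.2 − 118.8 = 1.4
SSE = 4.41 + 9 + 4.84 + 5.76 + 0.09 + 1.96 = 26.06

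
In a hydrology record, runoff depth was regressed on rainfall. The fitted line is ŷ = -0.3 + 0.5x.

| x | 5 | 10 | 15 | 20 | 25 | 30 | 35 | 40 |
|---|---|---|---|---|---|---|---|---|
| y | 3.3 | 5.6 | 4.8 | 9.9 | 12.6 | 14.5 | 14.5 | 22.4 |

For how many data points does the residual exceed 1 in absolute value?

4

x=5: ŷ = -0.3 + 0.5·5 = 2.2; r = 3.3 − 2.2 = 1.1
x=10: ŷ = -0.3 + 0.5·10 = 4.7; r = 5.6 − 4.7 = 0.9
x=15: ŷ = -0.3 + 0.5·15 = 7.2; r = 4.8 − 7.2 = -2.4
x=20: ŷ = -0.3 + 0.5·20 = 9.7; r = 9.9 − 9.7 = 0.2
x=25: ŷ = -0.3 + 0.5·25 = 12.2; r = 12.6 − 12.2 = 0.4
x=30: ŷ = -0.3 + 0.5·30 = 14.7; r = 14.5 − 14.7 = -0.2
x=35: ŷ = -0.3 + 0.5·35 = 17.2; r = 14.5 − 17.2 = -2.7
x=40: ŷ = -0.3 + 0.5·40 = 19.7; r = 22.4 − 19.7 = 2.7
|r| > 1: x=5 (|r|=1.1), x=15 (|r|=2.4), x=35 (|r|=2.7), x=40 (|r|=2.7) → 4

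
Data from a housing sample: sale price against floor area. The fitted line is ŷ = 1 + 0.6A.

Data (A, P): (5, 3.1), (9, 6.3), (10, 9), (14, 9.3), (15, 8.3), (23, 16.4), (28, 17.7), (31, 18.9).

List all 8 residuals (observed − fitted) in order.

-0.9, -0.1, 2, -0.1, -1.7, 1.6, -0.1, -0.7

A=5: ŷ = 1 + 0.6·5 = 4; e = 3.1 − 4 = -0.9
A=9: ŷ = 1 + 0.6·9 = 6.4; e = 6.3 − 6.4 = -0.1
A=10: ŷ = 1 + 0.6·10 = 7; e = 9 − 7 = 2
A=14: ŷ = 1 + 0.6·14 = 9.4; e = 9.3 − 9.4 = -0.1
A=15: ŷ = 1 + 0.6·15 = 10; e = 8.3 − 10 = -1.7
A=23: ŷ = 1 + 0.6·23 = 14.8; e = 16.4 − 14.8 = 1.6
A=28: ŷ = 1 + 0.6·28 = 17.8; e = 17.7 − 17.8 = -0.1
A=31: ŷ = 1 + 0.6·31 = 19.6; e = 18.9 − 19.6 = -0.7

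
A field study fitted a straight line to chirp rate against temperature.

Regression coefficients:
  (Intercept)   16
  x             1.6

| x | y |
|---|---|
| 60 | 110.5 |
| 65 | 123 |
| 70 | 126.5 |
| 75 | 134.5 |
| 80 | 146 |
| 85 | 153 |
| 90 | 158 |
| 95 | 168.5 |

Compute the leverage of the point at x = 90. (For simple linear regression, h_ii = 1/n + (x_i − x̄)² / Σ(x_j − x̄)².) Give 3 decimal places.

x̄ = (60 + 65 + 70 + 75 + 80 + 85 + 90 + 95)/8 = 77.5
Σ(x − x̄)² = 306.25 + 156.25 + 56.25 + 6.25 + 6.25 + 56.25 + 156.25 + 306.25 = 1050
h = 1/8 + (12.5)²/1050 = 0.125 + 0.14881 = 0.274

h = 0.274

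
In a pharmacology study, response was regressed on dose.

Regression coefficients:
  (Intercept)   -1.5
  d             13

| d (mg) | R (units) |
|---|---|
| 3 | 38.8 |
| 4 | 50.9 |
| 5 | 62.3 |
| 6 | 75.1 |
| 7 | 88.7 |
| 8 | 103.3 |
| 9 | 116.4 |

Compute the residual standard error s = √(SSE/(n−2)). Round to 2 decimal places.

s = 1.21

d=3: R̂ = -1.5 + 13·3 = 37.5; e = 38.8 − 37.5 = 1.3
d=4: R̂ = -1.5 + 13·4 = 50.5; e = 50.9 − 50.5 = 0.4
d=5: R̂ = -1.5 + 13·5 = 63.5; e = 62.3 − 63.5 = -1.2
d=6: R̂ = -1.5 + 13·6 = 76.5; e = 75.1 − 76.5 = -1.4
d=7: R̂ = -1.5 + 13·7 = 89.5; e = 88.7 − 89.5 = -0.8
d=8: R̂ = -1.5 + 13·8 = 102.5; e = 103.3 − 102.5 = 0.8
d=9: R̂ = -1.5 + 13·9 = 115.5; e = 116.4 − 115.5 = 0.9
SSE = 1.69 + 0.16 + 1.44 + 1.96 + 0.64 + 0.64 + 0.81 = 7.34
s = √(7.34/5) = √1.468 ≈ 1.21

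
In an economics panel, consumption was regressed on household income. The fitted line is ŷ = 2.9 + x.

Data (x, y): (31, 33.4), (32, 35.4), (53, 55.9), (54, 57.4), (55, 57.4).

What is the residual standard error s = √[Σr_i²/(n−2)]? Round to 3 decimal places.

s = 0.577

x=31: ŷ = 2.9 + 31 = 33.9; r = 33.4 − 33.9 = -0.5
x=32: ŷ = 2.9 + 32 = 34.9; r = 35.4 − 34.9 = 0.5
x=53: ŷ = 2.9 + 53 = 55.9; r = 55.9 − 55.9 = 0
x=54: ŷ = 2.9 + 54 = 56.9; r = 57.4 − 56.9 = 0.5
x=55: ŷ = 2.9 + 55 = 57.9; r = 57.4 − 57.9 = -0.5
SSE = 0.25 + 0.25 + 0 + 0.25 + 0.25 = 1
s = √(1/3) = √0.333333 ≈ 0.577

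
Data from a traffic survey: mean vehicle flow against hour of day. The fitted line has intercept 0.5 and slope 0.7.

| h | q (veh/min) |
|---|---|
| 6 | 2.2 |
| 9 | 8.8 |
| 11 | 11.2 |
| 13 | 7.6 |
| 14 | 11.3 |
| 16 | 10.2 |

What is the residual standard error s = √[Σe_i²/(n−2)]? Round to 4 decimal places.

s = 2.5739

h=6: ŷ = 0.5 + 0.7·6 = 4.7; e = 2.2 − 4.7 = -2.5
h=9: ŷ = 0.5 + 0.7·9 = 6.8; e = 8.8 − 6.8 = 2
h=11: ŷ = 0.5 + 0.7·11 = 8.2; e = 11.2 − 8.2 = 3
h=13: ŷ = 0.5 + 0.7·13 = 9.6; e = 7.6 − 9.6 = -2
h=14: ŷ = 0.5 + 0.7·14 = 10.3; e = 11.3 − 10.3 = 1
h=16: ŷ = 0.5 + 0.7·16 = 11.7; e = 10.2 − 11.7 = -1.5
SSE = 6.25 + 4 + 9 + 4 + 1 + 2.25 = 26.5
s = √(26.5/4) = √6.625 ≈ 2.5739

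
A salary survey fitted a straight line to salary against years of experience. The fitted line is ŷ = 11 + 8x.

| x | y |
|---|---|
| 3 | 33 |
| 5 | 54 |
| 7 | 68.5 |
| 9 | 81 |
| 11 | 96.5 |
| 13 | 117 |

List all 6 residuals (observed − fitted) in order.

x=3: ŷ = 11 + 8·3 = 35; r = 33 − 35 = -2
x=5: ŷ = 11 + 8·5 = 51; r = 54 − 51 = 3
x=7: ŷ = 11 + 8·7 = 67; r = 68.5 − 67 = 1.5
x=9: ŷ = 11 + 8·9 = 83; r = 81 − 83 = -2
x=11: ŷ = 11 + 8·11 = 99; r = 96.5 − 99 = -2.5
x=13: ŷ = 11 + 8·13 = 115; r = 117 − 115 = 2

-2, 3, 1.5, -2, -2.5, 2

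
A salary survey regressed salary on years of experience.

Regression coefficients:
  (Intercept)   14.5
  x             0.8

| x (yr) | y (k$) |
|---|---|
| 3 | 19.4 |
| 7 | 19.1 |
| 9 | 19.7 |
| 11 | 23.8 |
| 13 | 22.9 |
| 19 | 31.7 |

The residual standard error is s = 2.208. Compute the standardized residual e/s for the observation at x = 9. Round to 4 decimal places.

ŷ = 14.5 + 0.8·9 = 21.7
e = 19.7 − 21.7 = -2
e/s = -2 / 2.208 = -0.9058

-0.9058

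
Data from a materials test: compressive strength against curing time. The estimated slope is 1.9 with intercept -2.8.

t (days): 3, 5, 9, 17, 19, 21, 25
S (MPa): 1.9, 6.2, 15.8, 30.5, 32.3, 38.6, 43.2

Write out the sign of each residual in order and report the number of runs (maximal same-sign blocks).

5 runs

t=3: Ŝ = -2.8 + 1.9·3 = 2.9; e = 1.9 − 2.9 = -1
t=5: Ŝ = -2.8 + 1.9·5 = 6.7; e = 6.2 − 6.7 = -0.5
t=9: Ŝ = -2.8 + 1.9·9 = 14.3; e = 15.8 − 14.3 = 1.5
t=17: Ŝ = -2.8 + 1.9·17 = 29.5; e = 30.5 − 29.5 = 1
t=19: Ŝ = -2.8 + 1.9·19 = 33.3; e = 32.3 − 33.3 = -1
t=21: Ŝ = -2.8 + 1.9·21 = 37.1; e = 38.6 − 37.1 = 1.5
t=25: Ŝ = -2.8 + 1.9·25 = 44.7; e = 43.2 − 44.7 = -1.5
Signs: − − + + − + −
Runs: −×2, +×2, −×1, +×1, −×1 → 5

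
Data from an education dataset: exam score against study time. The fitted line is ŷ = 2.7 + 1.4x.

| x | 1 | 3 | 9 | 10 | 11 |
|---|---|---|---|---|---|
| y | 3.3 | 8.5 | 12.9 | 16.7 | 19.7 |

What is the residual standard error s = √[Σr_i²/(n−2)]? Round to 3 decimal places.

x=1: ŷ = 2.7 + 1.4·1 = 4.1; r = 3.3 − 4.1 = -0.8
x=3: ŷ = 2.7 + 1.4·3 = 6.9; r = 8.5 − 6.9 = 1.6
x=9: ŷ = 2.7 + 1.4·9 = 15.3; r = 12.9 − 15.3 = -2.4
x=10: ŷ = 2.7 + 1.4·10 = 16.7; r = 16.7 − 16.7 = 0
x=11: ŷ = 2.7 + 1.4·11 = 18.1; r = 19.7 − 18.1 = 1.6
SSE = 0.64 + 2.56 + 5.76 + 0 + 2.56 = 11.52
s = √(11.52/3) = √3.84 ≈ 1.960

s = 1.960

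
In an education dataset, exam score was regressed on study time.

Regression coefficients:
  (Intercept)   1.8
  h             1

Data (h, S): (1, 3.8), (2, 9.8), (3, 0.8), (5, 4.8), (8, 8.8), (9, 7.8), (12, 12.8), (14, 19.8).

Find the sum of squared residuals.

SSE = 84

h=1: Ŝ = 1.8 + 1 = 2.8; r = 3.8 − 2.8 = 1
h=2: Ŝ = 1.8 + 2 = 3.8; r = 9.8 − 3.8 = 6
h=3: Ŝ = 1.8 + 3 = 4.8; r = 0.8 − 4.8 = -4
h=5: Ŝ = 1.8 + 5 = 6.8; r = 4.8 − 6.8 = -2
h=8: Ŝ = 1.8 + 8 = 9.8; r = 8.8 − 9.8 = -1
h=9: Ŝ = 1.8 + 9 = 10.8; r = 7.8 − 10.8 = -3
h=12: Ŝ = 1.8 + 12 = 13.8; r = 12.8 − 13.8 = -1
h=14: Ŝ = 1.8 + 14 = 15.8; r = 19.8 − 15.8 = 4
SSE = 1 + 36 + 16 + 4 + 1 + 9 + 1 + 16 = 84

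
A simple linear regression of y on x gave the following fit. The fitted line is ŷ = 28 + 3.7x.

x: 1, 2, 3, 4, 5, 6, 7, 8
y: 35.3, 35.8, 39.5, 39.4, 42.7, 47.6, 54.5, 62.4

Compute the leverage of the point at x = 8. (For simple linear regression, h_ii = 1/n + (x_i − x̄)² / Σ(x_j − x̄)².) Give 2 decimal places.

x̄ = (1 + 2 + 3 + 4 + 5 + 6 + 7 + 8)/8 = 4.5
Σ(x − x̄)² = 12.25 + 6.25 + 2.25 + 0.25 + 0.25 + 2.25 + 6.25 + 12.25 = 42
h = 1/8 + (3.5)²/42 = 0.125 + 0.291667 = 0.42

h = 0.42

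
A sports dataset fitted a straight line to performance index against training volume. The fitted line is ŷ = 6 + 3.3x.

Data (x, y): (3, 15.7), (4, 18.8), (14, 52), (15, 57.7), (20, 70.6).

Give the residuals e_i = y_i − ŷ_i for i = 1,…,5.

x=3: ŷ = 6 + 3.3·3 = 15.9; e = 15.7 − 15.9 = -0.2
x=4: ŷ = 6 + 3.3·4 = 19.2; e = 18.8 − 19.2 = -0.4
x=14: ŷ = 6 + 3.3·14 = 52.2; e = 52 − 52.2 = -0.2
x=15: ŷ = 6 + 3.3·15 = 55.5; e = 57.7 − 55.5 = 2.2
x=20: ŷ = 6 + 3.3·20 = 72; e = 70.6 − 72 = -1.4

-0.2, -0.4, -0.2, 2.2, -1.4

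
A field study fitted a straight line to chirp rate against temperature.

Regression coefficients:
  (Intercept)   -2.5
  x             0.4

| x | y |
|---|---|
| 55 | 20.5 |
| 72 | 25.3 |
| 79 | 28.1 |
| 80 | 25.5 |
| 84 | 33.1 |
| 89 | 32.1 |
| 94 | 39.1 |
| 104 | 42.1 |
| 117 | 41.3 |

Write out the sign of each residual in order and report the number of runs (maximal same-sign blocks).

x=55: ŷ = -2.5 + 0.4·55 = 19.5; r = 20.5 − 19.5 = 1
x=72: ŷ = -2.5 + 0.4·72 = 26.3; r = 25.3 − 26.3 = -1
x=79: ŷ = -2.5 + 0.4·79 = 29.1; r = 28.1 − 29.1 = -1
x=80: ŷ = -2.5 + 0.4·80 = 29.5; r = 25.5 − 29.5 = -4
x=84: ŷ = -2.5 + 0.4·84 = 31.1; r = 33.1 − 31.1 = 2
x=89: ŷ = -2.5 + 0.4·89 = 33.1; r = 32.1 − 33.1 = -1
x=94: ŷ = -2.5 + 0.4·94 = 35.1; r = 39.1 − 35.1 = 4
x=104: ŷ = -2.5 + 0.4·104 = 39.1; r = 42.1 − 39.1 = 3
x=117: ŷ = -2.5 + 0.4·117 = 44.3; r = 41.3 − 44.3 = -3
Signs: + − − − + − + + −
Runs: +×1, −×3, +×1, −×1, +×2, −×1 → 6

6 runs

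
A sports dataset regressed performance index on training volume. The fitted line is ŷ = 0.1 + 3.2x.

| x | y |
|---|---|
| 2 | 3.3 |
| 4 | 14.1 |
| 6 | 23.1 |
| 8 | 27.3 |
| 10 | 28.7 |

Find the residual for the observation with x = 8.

ŷ = 0.1 + 3.2·8 = 25.7
e = 27.3 − 25.7 = 1.6

e = 1.6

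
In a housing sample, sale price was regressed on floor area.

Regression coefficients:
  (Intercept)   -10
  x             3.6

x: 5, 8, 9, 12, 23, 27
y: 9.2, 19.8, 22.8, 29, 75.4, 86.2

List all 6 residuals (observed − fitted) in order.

1.2, 1, 0.4, -4.2, 2.6, -1

x=5: ŷ = -10 + 3.6·5 = 8; r = 9.2 − 8 = 1.2
x=8: ŷ = -10 + 3.6·8 = 18.8; r = 19.8 − 18.8 = 1
x=9: ŷ = -10 + 3.6·9 = 22.4; r = 22.8 − 22.4 = 0.4
x=12: ŷ = -10 + 3.6·12 = 33.2; r = 29 − 33.2 = -4.2
x=23: ŷ = -10 + 3.6·23 = 72.8; r = 75.4 − 72.8 = 2.6
x=27: ŷ = -10 + 3.6·27 = 87.2; r = 86.2 − 87.2 = -1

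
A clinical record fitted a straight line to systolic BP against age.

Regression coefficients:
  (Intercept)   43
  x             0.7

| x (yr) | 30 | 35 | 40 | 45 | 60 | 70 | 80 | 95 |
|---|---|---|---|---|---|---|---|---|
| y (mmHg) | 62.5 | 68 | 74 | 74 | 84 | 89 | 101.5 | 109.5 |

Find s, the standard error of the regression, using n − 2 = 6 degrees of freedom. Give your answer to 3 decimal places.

x=30: ŷ = 43 + 0.7·30 = 64; e = 62.5 − 64 = -1.5
x=35: ŷ = 43 + 0.7·35 = 67.5; e = 68 − 67.5 = 0.5
x=40: ŷ = 43 + 0.7·40 = 71; e = 74 − 71 = 3
x=45: ŷ = 43 + 0.7·45 = 74.5; e = 74 − 74.5 = -0.5
x=60: ŷ = 43 + 0.7·60 = 85; e = 84 − 85 = -1
x=70: ŷ = 43 + 0.7·70 = 92; e = 89 − 92 = -3
x=80: ŷ = 43 + 0.7·80 = 99; e = 101.5 − 99 = 2.5
x=95: ŷ = 43 + 0.7·95 = 109.5; e = 109.5 − 109.5 = 0
SSE = 2.25 + 0.25 + 9 + 0.25 + 1 + 9 + 6.25 + 0 = 28
s = √(28/6) = √4.66667 ≈ 2.160

s = 2.160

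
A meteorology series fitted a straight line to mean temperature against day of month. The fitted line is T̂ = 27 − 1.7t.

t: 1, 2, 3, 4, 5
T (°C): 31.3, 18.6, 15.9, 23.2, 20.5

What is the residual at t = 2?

T̂ = 27 − 1.7·2 = 23.6
e = 18.6 − 23.6 = -5

e = -5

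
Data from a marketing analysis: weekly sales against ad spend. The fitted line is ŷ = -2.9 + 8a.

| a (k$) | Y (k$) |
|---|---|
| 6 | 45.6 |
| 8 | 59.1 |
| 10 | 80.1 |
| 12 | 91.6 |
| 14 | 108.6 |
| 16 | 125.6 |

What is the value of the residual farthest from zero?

a=6: ŷ = -2.9 + 8·6 = 45.1; e = 45.6 − 45.1 = 0.5
a=8: ŷ = -2.9 + 8·8 = 61.1; e = 59.1 − 61.1 = -2
a=10: ŷ = -2.9 + 8·10 = 77.1; e = 80.1 − 77.1 = 3
a=12: ŷ = -2.9 + 8·12 = 93.1; e = 91.6 − 93.1 = -1.5
a=14: ŷ = -2.9 + 8·14 = 109.1; e = 108.6 − 109.1 = -0.5
a=16: ŷ = -2.9 + 8·16 = 125.1; e = 125.6 − 125.1 = 0.5
Largest |e| is 3 at a = 10, residual 3.

e = 3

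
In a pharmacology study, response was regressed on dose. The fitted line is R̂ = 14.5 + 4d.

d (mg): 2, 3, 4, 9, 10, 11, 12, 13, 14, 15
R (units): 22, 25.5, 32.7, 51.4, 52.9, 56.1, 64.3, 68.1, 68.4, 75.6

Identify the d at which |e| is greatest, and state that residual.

d=2: R̂ = 14.5 + 4·2 = 22.5; e = 22 − 22.5 = -0.5
d=3: R̂ = 14.5 + 4·3 = 26.5; e = 25.5 − 26.5 = -1
d=4: R̂ = 14.5 + 4·4 = 30.5; e = 32.7 − 30.5 = 2.2
d=9: R̂ = 14.5 + 4·9 = 50.5; e = 51.4 − 50.5 = 0.9
d=10: R̂ = 14.5 + 4·10 = 54.5; e = 52.9 − 54.5 = -1.6
d=11: R̂ = 14.5 + 4·11 = 58.5; e = 56.1 − 58.5 = -2.4
d=12: R̂ = 14.5 + 4·12 = 62.5; e = 64.3 − 62.5 = 1.8
d=13: R̂ = 14.5 + 4·13 = 66.5; e = 68.1 − 66.5 = 1.6
d=14: R̂ = 14.5 + 4·14 = 70.5; e = 68.4 − 70.5 = -2.1
d=15: R̂ = 14.5 + 4·15 = 74.5; e = 75.6 − 74.5 = 1.1
Largest |e| is 2.4 at d = 11, residual -2.4.

d = 11, e = -2.4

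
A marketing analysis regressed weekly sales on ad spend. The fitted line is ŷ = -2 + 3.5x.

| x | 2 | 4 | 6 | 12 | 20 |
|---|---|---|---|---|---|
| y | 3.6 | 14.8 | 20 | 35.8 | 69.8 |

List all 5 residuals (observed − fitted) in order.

x=2: ŷ = -2 + 3.5·2 = 5; r = 3.6 − 5 = -1.4
x=4: ŷ = -2 + 3.5·4 = 12; r = 14.8 − 12 = 2.8
x=6: ŷ = -2 + 3.5·6 = 19; r = 20 − 19 = 1
x=12: ŷ = -2 + 3.5·12 = 40; r = 35.8 − 40 = -4.2
x=20: ŷ = -2 + 3.5·20 = 68; r = 69.8 − 68 = 1.8

-1.4, 2.8, 1, -4.2, 1.8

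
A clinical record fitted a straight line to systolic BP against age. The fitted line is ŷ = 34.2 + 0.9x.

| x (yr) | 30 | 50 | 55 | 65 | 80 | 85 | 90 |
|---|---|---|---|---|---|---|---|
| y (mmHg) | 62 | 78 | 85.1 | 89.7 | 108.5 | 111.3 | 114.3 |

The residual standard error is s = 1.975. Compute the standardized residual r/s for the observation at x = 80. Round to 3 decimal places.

1.165

ŷ = 34.2 + 0.9·80 = 106.2
r = 108.5 − 106.2 = 2.3
r/s = 2.3 / 1.975 = 1.165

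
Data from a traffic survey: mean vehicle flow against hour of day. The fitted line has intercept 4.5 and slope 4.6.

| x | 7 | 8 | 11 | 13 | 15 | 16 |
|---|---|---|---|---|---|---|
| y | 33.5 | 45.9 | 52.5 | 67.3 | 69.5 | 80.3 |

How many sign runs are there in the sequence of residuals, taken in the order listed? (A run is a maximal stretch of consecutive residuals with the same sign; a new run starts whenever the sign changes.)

x=7: ŷ = 4.5 + 4.6·7 = 36.7; r = 33.5 − 36.7 = -3.2
x=8: ŷ = 4.5 + 4.6·8 = 41.3; r = 45.9 − 41.3 = 4.6
x=11: ŷ = 4.5 + 4.6·11 = 55.1; r = 52.5 − 55.1 = -2.6
x=13: ŷ = 4.5 + 4.6·13 = 64.3; r = 67.3 − 64.3 = 3
x=15: ŷ = 4.5 + 4.6·15 = 73.5; r = 69.5 − 73.5 = -4
x=16: ŷ = 4.5 + 4.6·16 = 78.1; r = 80.3 − 78.1 = 2.2
Signs: − + − + − +
Runs: −×1, +×1, −×1, +×1, −×1, +×1 → 6

6 runs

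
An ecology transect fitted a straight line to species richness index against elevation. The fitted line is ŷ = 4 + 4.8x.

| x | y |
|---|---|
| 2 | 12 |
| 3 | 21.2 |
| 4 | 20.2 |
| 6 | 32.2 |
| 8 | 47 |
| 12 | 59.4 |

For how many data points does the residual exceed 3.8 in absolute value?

1

x=2: ŷ = 4 + 4.8·2 = 13.6; r = 12 − 13.6 = -1.6
x=3: ŷ = 4 + 4.8·3 = 18.4; r = 21.2 − 18.4 = 2.8
x=4: ŷ = 4 + 4.8·4 = 23.2; r = 20.2 − 23.2 = -3
x=6: ŷ = 4 + 4.8·6 = 32.8; r = 32.2 − 32.8 = -0.6
x=8: ŷ = 4 + 4.8·8 = 42.4; r = 47 − 42.4 = 4.6
x=12: ŷ = 4 + 4.8·12 = 61.6; r = 59.4 − 61.6 = -2.2
|r| > 3.8: x=8 (|r|=4.6) → 1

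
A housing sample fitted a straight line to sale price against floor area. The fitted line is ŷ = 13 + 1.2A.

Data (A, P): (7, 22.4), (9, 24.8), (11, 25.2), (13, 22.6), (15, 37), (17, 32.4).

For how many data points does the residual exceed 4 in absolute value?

A=7: ŷ = 13 + 1.2·7 = 21.4; e = 22.4 − 21.4 = 1
A=9: ŷ = 13 + 1.2·9 = 23.8; e = 24.8 − 23.8 = 1
A=11: ŷ = 13 + 1.2·11 = 26.2; e = 25.2 − 26.2 = -1
A=13: ŷ = 13 + 1.2·13 = 28.6; e = 22.6 − 28.6 = -6
A=15: ŷ = 13 + 1.2·15 = 31; e = 37 − 31 = 6
A=17: ŷ = 13 + 1.2·17 = 33.4; e = 32.4 − 33.4 = -1
|e| > 4: A=13 (|e|=6), A=15 (|e|=6) → 2

2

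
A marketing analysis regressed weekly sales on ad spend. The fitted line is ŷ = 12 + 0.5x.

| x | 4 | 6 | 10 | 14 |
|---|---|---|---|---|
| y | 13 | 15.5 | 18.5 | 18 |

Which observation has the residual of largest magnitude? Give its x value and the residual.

x=4: ŷ = 12 + 0.5·4 = 14; e = 13 − 14 = -1
x=6: ŷ = 12 + 0.5·6 = 15; e = 15.5 − 15 = 0.5
x=10: ŷ = 12 + 0.5·10 = 17; e = 18.5 − 17 = 1.5
x=14: ŷ = 12 + 0.5·14 = 19; e = 18 − 19 = -1
Largest |e| is 1.5 at x = 10, residual 1.5.

x = 10, e = 1.5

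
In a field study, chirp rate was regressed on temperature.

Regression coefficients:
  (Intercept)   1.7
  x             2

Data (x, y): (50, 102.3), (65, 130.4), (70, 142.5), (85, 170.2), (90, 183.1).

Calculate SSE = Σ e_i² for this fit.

x=50: ŷ = 1.7 + 2·50 = 101.7; e = 102.3 − 101.7 = 0.6
x=65: ŷ = 1.7 + 2·65 = 131.7; e = 130.4 − 131.7 = -1.3
x=70: ŷ = 1.7 + 2·70 = 141.7; e = 142.5 − 141.7 = 0.8
x=85: ŷ = 1.7 + 2·85 = 171.7; e = 170.2 − 171.7 = -1.5
x=90: ŷ = 1.7 + 2·90 = 181.7; e = 183.1 − 181.7 = 1.4
SSE = 0.36 + 1.69 + 0.64 + 2.25 + 1.96 = 6.9

SSE = 6.9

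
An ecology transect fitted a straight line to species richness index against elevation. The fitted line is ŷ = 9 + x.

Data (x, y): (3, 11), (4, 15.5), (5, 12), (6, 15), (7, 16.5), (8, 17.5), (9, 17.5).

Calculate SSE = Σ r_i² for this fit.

SSE = 12

x=3: ŷ = 9 + 3 = 12; r = 11 − 12 = -1
x=4: ŷ = 9 + 4 = 13; r = 15.5 − 13 = 2.5
x=5: ŷ = 9 + 5 = 14; r = 12 − 14 = -2
x=6: ŷ = 9 + 6 = 15; r = 15 − 15 = 0
x=7: ŷ = 9 + 7 = 16; r = 16.5 − 16 = 0.5
x=8: ŷ = 9 + 8 = 17; r = 17.5 − 17 = 0.5
x=9: ŷ = 9 + 9 = 18; r = 17.5 − 18 = -0.5
SSE = 1 + 6.25 + 4 + 0 + 0.25 + 0.25 + 0.25 = 12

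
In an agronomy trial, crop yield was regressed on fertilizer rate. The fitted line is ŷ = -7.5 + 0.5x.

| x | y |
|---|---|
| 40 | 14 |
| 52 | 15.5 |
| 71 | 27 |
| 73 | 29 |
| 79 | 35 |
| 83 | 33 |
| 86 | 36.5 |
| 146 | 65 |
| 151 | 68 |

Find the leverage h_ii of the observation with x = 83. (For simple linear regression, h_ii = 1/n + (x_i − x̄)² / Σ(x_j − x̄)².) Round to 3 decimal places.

x̄ = (40 + 52 + 71 + 73 + 79 + 83 + 86 + 146 + 151)/9 = 86.7778
Σ(x − x̄)² = 2188.16 + 1209.49 + 248.938 + 189.827 + 60.4938 + 14.2716 + 0.604938 + 3507.27 + 4124.49 = 11543.6
h = 1/9 + (-3.77778)²/11543.6 = 0.111111 + 0.00123633 = 0.112

h = 0.112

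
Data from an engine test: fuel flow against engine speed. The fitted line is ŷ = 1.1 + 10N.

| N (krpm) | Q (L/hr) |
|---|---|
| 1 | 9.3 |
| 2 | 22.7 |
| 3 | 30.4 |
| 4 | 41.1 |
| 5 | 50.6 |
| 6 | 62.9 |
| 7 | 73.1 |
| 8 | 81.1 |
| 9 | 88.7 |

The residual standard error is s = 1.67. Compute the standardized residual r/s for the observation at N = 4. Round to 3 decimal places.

0.000

ŷ = 1.1 + 10·4 = 41.1
r = 41.1 − 41.1 = 0
r/s = 0 / 1.67 = 0.000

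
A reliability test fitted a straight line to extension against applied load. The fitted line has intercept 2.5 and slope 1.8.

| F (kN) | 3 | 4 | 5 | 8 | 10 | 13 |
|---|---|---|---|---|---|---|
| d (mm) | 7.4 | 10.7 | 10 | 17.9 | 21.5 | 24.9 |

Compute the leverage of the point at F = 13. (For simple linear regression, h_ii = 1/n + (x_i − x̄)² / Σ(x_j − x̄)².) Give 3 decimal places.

h = 0.621

F̄ = (3 + 4 + 5 + 8 + 10 + 13)/6 = 7.16667
Σ(F − F̄)² = 17.3611 + 10.0278 + 4.69444 + 0.694444 + 8.02778 + 34.0278 = 74.8333
h = 1/6 + (5.83333)²/74.8333 = 0.166667 + 0.454714 = 0.621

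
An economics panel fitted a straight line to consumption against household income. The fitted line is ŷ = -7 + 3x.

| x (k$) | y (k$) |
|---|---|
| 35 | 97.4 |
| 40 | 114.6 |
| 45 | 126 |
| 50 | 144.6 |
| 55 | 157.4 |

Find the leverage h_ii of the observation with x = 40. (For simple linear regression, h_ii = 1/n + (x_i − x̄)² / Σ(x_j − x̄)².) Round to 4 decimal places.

h = 0.3000

x̄ = (35 + 40 + 45 + 50 + 55)/5 = 45
Σ(x − x̄)² = 100 + 25 + 0 + 25 + 100 = 250
h = 1/5 + (-5)²/250 = 0.2 + 0.1 = 0.3000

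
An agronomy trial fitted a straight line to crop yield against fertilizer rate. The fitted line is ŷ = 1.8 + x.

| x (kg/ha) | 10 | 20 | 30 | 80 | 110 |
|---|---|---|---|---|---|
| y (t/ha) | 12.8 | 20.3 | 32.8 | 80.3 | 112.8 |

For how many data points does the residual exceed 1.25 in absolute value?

2

x=10: ŷ = 1.8 + 10 = 11.8; e = 12.8 − 11.8 = 1
x=20: ŷ = 1.8 + 20 = 21.8; e = 20.3 − 21.8 = -1.5
x=30: ŷ = 1.8 + 30 = 31.8; e = 32.8 − 31.8 = 1
x=80: ŷ = 1.8 + 80 = 81.8; e = 80.3 − 81.8 = -1.5
x=110: ŷ = 1.8 + 110 = 111.8; e = 112.8 − 111.8 = 1
|e| > 1.25: x=20 (|e|=1.5), x=80 (|e|=1.5) → 2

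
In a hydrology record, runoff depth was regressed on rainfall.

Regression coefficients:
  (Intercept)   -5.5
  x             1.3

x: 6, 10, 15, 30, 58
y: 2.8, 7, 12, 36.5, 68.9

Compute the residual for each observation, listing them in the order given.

0.5, -0.5, -2, 3, -1

x=6: ŷ = -5.5 + 1.3·6 = 2.3; r = 2.8 − 2.3 = 0.5
x=10: ŷ = -5.5 + 1.3·10 = 7.5; r = 7 − 7.5 = -0.5
x=15: ŷ = -5.5 + 1.3·15 = 14; r = 12 − 14 = -2
x=30: ŷ = -5.5 + 1.3·30 = 33.5; r = 36.5 − 33.5 = 3
x=58: ŷ = -5.5 + 1.3·58 = 69.9; r = 68.9 − 69.9 = -1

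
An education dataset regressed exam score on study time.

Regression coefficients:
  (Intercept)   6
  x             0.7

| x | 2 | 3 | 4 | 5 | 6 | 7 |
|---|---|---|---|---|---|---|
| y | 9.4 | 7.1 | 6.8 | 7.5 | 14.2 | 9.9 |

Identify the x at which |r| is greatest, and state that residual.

x = 6, r = 4

x=2: ŷ = 6 + 0.7·2 = 7.4; r = 9.4 − 7.4 = 2
x=3: ŷ = 6 + 0.7·3 = 8.1; r = 7.1 − 8.1 = -1
x=4: ŷ = 6 + 0.7·4 = 8.8; r = 6.8 − 8.8 = -2
x=5: ŷ = 6 + 0.7·5 = 9.5; r = 7.5 − 9.5 = -2
x=6: ŷ = 6 + 0.7·6 = 10.2; r = 14.2 − 10.2 = 4
x=7: ŷ = 6 + 0.7·7 = 10.9; r = 9.9 − 10.9 = -1
Largest |r| is 4 at x = 6, residual 4.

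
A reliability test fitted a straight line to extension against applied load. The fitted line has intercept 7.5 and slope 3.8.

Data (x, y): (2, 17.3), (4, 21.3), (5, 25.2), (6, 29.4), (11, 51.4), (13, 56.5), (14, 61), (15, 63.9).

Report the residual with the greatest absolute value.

e = 2.2

x=2: ŷ = 7.5 + 3.8·2 = 15.1; e = 17.3 − 15.1 = 2.2
x=4: ŷ = 7.5 + 3.8·4 = 22.7; e = 21.3 − 22.7 = -1.4
x=5: ŷ = 7.5 + 3.8·5 = 26.5; e = 25.2 − 26.5 = -1.3
x=6: ŷ = 7.5 + 3.8·6 = 30.3; e = 29.4 − 30.3 = -0.9
x=11: ŷ = 7.5 + 3.8·11 = 49.3; e = 51.4 − 49.3 = 2.1
x=13: ŷ = 7.5 + 3.8·13 = 56.9; e = 56.5 − 56.9 = -0.4
x=14: ŷ = 7.5 + 3.8·14 = 60.7; e = 61 − 60.7 = 0.3
x=15: ŷ = 7.5 + 3.8·15 = 64.5; e = 63.9 − 64.5 = -0.6
Largest |e| is 2.2 at x = 2, residual 2.2.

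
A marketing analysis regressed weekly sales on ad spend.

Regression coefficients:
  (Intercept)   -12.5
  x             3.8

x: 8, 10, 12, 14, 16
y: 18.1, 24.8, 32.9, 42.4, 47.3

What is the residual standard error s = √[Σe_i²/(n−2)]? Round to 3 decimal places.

x=8: ŷ = -12.5 + 3.8·8 = 17.9; e = 18.1 − 17.9 = 0.2
x=10: ŷ = -12.5 + 3.8·10 = 25.5; e = 24.8 − 25.5 = -0.7
x=12: ŷ = -12.5 + 3.8·12 = 33.1; e = 32.9 − 33.1 = -0.2
x=14: ŷ = -12.5 + 3.8·14 = 40.7; e = 42.4 − 40.7 = 1.7
x=16: ŷ = -12.5 + 3.8·16 = 48.3; e = 47.3 − 48.3 = -1
SSE = 0.04 + 0.49 + 0.04 + 2.89 + 1 = 4.46
s = √(4.46/3) = √1.48667 ≈ 1.219

s = 1.219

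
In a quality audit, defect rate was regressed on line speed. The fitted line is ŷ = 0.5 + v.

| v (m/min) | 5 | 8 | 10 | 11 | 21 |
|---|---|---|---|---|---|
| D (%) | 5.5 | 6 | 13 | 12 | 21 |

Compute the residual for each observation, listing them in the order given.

0, -2.5, 2.5, 0.5, -0.5

v=5: ŷ = 0.5 + 5 = 5.5; r = 5.5 − 5.5 = 0
v=8: ŷ = 0.5 + 8 = 8.5; r = 6 − 8.5 = -2.5
v=10: ŷ = 0.5 + 10 = 10.5; r = 13 − 10.5 = 2.5
v=11: ŷ = 0.5 + 11 = 11.5; r = 12 − 11.5 = 0.5
v=21: ŷ = 0.5 + 21 = 21.5; r = 21 − 21.5 = -0.5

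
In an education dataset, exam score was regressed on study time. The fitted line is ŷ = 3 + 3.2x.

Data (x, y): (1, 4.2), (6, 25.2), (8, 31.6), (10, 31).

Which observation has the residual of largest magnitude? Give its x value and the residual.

x=1: ŷ = 3 + 3.2·1 = 6.2; r = 4.2 − 6.2 = -2
x=6: ŷ = 3 + 3.2·6 = 22.2; r = 25.2 − 22.2 = 3
x=8: ŷ = 3 + 3.2·8 = 28.6; r = 31.6 − 28.6 = 3
x=10: ŷ = 3 + 3.2·10 = 35; r = 31 − 35 = -4
Largest |r| is 4 at x = 10, residual -4.

x = 10, r = -4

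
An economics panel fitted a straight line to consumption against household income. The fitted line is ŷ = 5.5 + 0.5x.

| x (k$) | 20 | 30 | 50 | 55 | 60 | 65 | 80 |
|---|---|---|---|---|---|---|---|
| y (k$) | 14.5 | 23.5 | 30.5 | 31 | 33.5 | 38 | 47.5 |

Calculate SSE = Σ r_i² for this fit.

SSE = 22

x=20: ŷ = 5.5 + 0.5·20 = 15.5; r = 14.5 − 15.5 = -1
x=30: ŷ = 5.5 + 0.5·30 = 20.5; r = 23.5 − 20.5 = 3
x=50: ŷ = 5.5 + 0.5·50 = 30.5; r = 30.5 − 30.5 = 0
x=55: ŷ = 5.5 + 0.5·55 = 33; r = 31 − 33 = -2
x=60: ŷ = 5.5 + 0.5·60 = 35.5; r = 33.5 − 35.5 = -2
x=65: ŷ = 5.5 + 0.5·65 = 38; r = 38 − 38 = 0
x=80: ŷ = 5.5 + 0.5·80 = 45.5; r = 47.5 − 45.5 = 2
SSE = 1 + 9 + 0 + 4 + 4 + 0 + 4 = 22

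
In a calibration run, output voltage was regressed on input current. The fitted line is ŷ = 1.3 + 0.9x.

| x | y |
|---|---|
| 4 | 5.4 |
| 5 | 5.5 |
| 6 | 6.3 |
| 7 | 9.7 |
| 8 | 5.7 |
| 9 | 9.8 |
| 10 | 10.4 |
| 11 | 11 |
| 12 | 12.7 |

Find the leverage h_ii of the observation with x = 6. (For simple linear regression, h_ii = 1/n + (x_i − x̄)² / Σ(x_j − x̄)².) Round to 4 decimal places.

x̄ = (4 + 5 + 6 + 7 + 8 + 9 + 10 + 11 + 12)/9 = 8
Σ(x − x̄)² = 16 + 9 + 4 + 1 + 0 + 1 + 4 + 9 + 16 = 60
h = 1/9 + (-2)²/60 = 0.111111 + 0.0666667 = 0.1778

h = 0.1778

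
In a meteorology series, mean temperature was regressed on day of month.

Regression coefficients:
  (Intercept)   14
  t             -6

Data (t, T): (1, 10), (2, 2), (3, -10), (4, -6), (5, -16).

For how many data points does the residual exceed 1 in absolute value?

3

t=1: T̂ = 14 − 6·1 = 8; r = 10 − 8 = 2
t=2: T̂ = 14 − 6·2 = 2; r = 2 − 2 = 0
t=3: T̂ = 14 − 6·3 = -4; r = -10 − (-4) = -6
t=4: T̂ = 14 − 6·4 = -10; r = -6 − (-10) = 4
t=5: T̂ = 14 − 6·5 = -16; r = -16 − (-16) = 0
|r| > 1: t=1 (|r|=2), t=3 (|r|=6), t=4 (|r|=4) → 3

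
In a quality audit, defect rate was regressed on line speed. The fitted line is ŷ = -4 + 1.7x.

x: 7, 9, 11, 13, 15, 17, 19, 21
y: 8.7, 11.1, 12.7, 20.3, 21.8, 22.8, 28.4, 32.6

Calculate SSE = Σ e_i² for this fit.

x=7: ŷ = -4 + 1.7·7 = 7.9; e = 8.7 − 7.9 = 0.8
x=9: ŷ = -4 + 1.7·9 = 11.3; e = 11.1 − 11.3 = -0.2
x=11: ŷ = -4 + 1.7·11 = 14.7; e = 12.7 − 14.7 = -2
x=13: ŷ = -4 + 1.7·13 = 18.1; e = 20.3 − 18.1 = 2.2
x=15: ŷ = -4 + 1.7·15 = 21.5; e = 21.8 − 21.5 = 0.3
x=17: ŷ = -4 + 1.7·17 = 24.9; e = 22.8 − 24.9 = -2.1
x=19: ŷ = -4 + 1.7·19 = 28.3; e = 28.4 − 28.3 = 0.1
x=21: ŷ = -4 + 1.7·21 = 31.7; e = 32.6 − 31.7 = 0.9
SSE = 0.64 + 0.04 + 4 + 4.84 + 0.09 + 4.41 + 0.01 + 0.81 = 14.84

SSE = 14.84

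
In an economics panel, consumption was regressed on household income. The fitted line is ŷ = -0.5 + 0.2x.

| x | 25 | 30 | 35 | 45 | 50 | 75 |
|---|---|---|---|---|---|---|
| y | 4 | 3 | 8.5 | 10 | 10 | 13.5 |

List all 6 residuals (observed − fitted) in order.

x=25: ŷ = -0.5 + 0.2·25 = 4.5; r = 4 − 4.5 = -0.5
x=30: ŷ = -0.5 + 0.2·30 = 5.5; r = 3 − 5.5 = -2.5
x=35: ŷ = -0.5 + 0.2·35 = 6.5; r = 8.5 − 6.5 = 2
x=45: ŷ = -0.5 + 0.2·45 = 8.5; r = 10 − 8.5 = 1.5
x=50: ŷ = -0.5 + 0.2·50 = 9.5; r = 10 − 9.5 = 0.5
x=75: ŷ = -0.5 + 0.2·75 = 14.5; r = 13.5 − 14.5 = -1

-0.5, -2.5, 2, 1.5, 0.5, -1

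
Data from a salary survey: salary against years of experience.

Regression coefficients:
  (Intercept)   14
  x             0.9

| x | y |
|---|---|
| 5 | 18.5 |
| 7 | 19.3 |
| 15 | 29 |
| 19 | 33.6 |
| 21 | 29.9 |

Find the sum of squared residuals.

x=5: ŷ = 14 + 0.9·5 = 18.5; r = 18.5 − 18.5 = 0
x=7: ŷ = 14 + 0.9·7 = 20.3; r = 19.3 − 20.3 = -1
x=15: ŷ = 14 + 0.9·15 = 27.5; r = 29 − 27.5 = 1.5
x=19: ŷ = 14 + 0.9·19 = 31.1; r = 33.6 − 31.1 = 2.5
x=21: ŷ = 14 + 0.9·21 = 32.9; r = 29.9 − 32.9 = -3
SSE = 0 + 1 + 2.25 + 6.25 + 9 = 18.5

SSE = 18.5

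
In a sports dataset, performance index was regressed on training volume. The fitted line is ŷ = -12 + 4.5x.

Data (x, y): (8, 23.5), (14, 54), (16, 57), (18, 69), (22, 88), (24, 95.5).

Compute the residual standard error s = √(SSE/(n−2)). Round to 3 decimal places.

s = 2.208

x=8: ŷ = -12 + 4.5·8 = 24; e = 23.5 − 24 = -0.5
x=14: ŷ = -12 + 4.5·14 = 51; e = 54 − 51 = 3
x=16: ŷ = -12 + 4.5·16 = 60; e = 57 − 60 = -3
x=18: ŷ = -12 + 4.5·18 = 69; e = 69 − 69 = 0
x=22: ŷ = -12 + 4.5·22 = 87; e = 88 − 87 = 1
x=24: ŷ = -12 + 4.5·24 = 96; e = 95.5 − 96 = -0.5
SSE = 0.25 + 9 + 9 + 0 + 1 + 0.25 = 19.5
s = √(19.5/4) = √4.875 ≈ 2.208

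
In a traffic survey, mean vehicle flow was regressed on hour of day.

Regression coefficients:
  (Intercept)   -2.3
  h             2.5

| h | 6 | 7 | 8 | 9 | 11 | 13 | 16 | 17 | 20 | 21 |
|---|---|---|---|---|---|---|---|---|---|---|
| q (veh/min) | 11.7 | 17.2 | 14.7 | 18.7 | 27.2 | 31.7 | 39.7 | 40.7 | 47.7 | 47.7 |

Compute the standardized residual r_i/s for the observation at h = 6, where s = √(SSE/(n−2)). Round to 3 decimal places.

-0.492

h=6: q̂ = -2.3 + 2.5·6 = 12.7; r = 11.7 − 12.7 = -1
h=7: q̂ = -2.3 + 2.5·7 = 15.2; r = 17.2 − 15.2 = 2
h=8: q̂ = -2.3 + 2.5·8 = 17.7; r = 14.7 − 17.7 = -3
h=9: q̂ = -2.3 + 2.5·9 = 20.2; r = 18.7 − 20.2 = -1.5
h=11: q̂ = -2.3 + 2.5·11 = 25.2; r = 27.2 − 25.2 = 2
h=13: q̂ = -2.3 + 2.5·13 = 30.2; r = 31.7 − 30.2 = 1.5
h=16: q̂ = -2.3 + 2.5·16 = 37.7; r = 39.7 − 37.7 = 2
h=17: q̂ = -2.3 + 2.5·17 = 40.2; r = 40.7 − 40.2 = 0.5
h=20: q̂ = -2.3 + 2.5·20 = 47.7; r = 47.7 − 47.7 = 0
h=21: q̂ = -2.3 + 2.5·21 = 50.2; r = 47.7 − 50.2 = -2.5
SSE = 1 + 4 + 9 + 2.25 + 4 + 2.25 + 4 + 0.25 + 0 + 6.25 = 33
s = √(33/8) = 2.03101
r/s = -1 / 2.03101 = -0.492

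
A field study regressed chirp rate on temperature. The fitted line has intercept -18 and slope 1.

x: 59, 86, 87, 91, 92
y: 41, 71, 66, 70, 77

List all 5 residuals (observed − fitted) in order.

0, 3, -3, -3, 3

x=59: ŷ = -18 + 59 = 41; r = 41 − 41 = 0
x=86: ŷ = -18 + 86 = 68; r = 71 − 68 = 3
x=87: ŷ = -18 + 87 = 69; r = 66 − 69 = -3
x=91: ŷ = -18 + 91 = 73; r = 70 − 73 = -3
x=92: ŷ = -18 + 92 = 74; r = 77 − 74 = 3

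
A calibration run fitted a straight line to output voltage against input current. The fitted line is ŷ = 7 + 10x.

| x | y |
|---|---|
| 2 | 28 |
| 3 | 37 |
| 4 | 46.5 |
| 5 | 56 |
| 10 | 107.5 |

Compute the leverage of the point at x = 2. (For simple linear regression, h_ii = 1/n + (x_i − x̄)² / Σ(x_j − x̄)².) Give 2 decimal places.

h = 0.40

x̄ = (2 + 3 + 4 + 5 + 10)/5 = 4.8
Σ(x − x̄)² = 7.84 + 3.24 + 0.64 + 0.04 + 27.04 = 38.8
h = 1/5 + (-2.8)²/38.8 = 0.2 + 0.202062 = 0.40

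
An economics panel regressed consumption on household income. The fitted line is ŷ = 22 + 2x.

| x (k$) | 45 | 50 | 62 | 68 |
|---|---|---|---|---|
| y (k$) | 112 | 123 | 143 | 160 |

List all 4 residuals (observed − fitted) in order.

x=45: ŷ = 22 + 2·45 = 112; r = 112 − 112 = 0
x=50: ŷ = 22 + 2·50 = 122; r = 123 − 122 = 1
x=62: ŷ = 22 + 2·62 = 146; r = 143 − 146 = -3
x=68: ŷ = 22 + 2·68 = 158; r = 160 − 158 = 2

0, 1, -3, 2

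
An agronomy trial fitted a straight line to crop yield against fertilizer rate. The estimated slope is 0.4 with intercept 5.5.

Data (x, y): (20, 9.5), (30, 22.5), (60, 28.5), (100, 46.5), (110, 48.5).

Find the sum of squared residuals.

SSE = 44

x=20: ŷ = 5.5 + 0.4·20 = 13.5; e = 9.5 − 13.5 = -4
x=30: ŷ = 5.5 + 0.4·30 = 17.5; e = 22.5 − 17.5 = 5
x=60: ŷ = 5.5 + 0.4·60 = 29.5; e = 28.5 − 29.5 = -1
x=100: ŷ = 5.5 + 0.4·100 = 45.5; e = 46.5 − 45.5 = 1
x=110: ŷ = 5.5 + 0.4·110 = 49.5; e = 48.5 − 49.5 = -1
SSE = 16 + 25 + 1 + 1 + 1 = 44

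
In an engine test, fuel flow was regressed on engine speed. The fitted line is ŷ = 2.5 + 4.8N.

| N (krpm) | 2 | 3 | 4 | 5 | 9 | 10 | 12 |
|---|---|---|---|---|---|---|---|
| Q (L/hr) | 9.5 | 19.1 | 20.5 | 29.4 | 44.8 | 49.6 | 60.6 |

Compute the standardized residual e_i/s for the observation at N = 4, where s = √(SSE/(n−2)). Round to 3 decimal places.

-0.556

N=2: ŷ = 2.5 + 4.8·2 = 12.1; e = 9.5 − 12.1 = -2.6
N=3: ŷ = 2.5 + 4.8·3 = 16.9; e = 19.1 − 16.9 = 2.2
N=4: ŷ = 2.5 + 4.8·4 = 21.7; e = 20.5 − 21.7 = -1.2
N=5: ŷ = 2.5 + 4.8·5 = 26.5; e = 29.4 − 26.5 = 2.9
N=9: ŷ = 2.5 + 4.8·9 = 45.7; e = 44.8 − 45.7 = -0.9
N=10: ŷ = 2.5 + 4.8·10 = 50.5; e = 49.6 − 50.5 = -0.9
N=12: ŷ = 2.5 + 4.8·12 = 60.1; e = 60.6 − 60.1 = 0.5
SSE = 6.76 + 4.84 + 1.44 + 8.41 + 0.81 + 0.81 + 0.25 = 23.32
s = √(23.32/5) = 2.15963
e/s = -1.2 / 2.15963 = -0.556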